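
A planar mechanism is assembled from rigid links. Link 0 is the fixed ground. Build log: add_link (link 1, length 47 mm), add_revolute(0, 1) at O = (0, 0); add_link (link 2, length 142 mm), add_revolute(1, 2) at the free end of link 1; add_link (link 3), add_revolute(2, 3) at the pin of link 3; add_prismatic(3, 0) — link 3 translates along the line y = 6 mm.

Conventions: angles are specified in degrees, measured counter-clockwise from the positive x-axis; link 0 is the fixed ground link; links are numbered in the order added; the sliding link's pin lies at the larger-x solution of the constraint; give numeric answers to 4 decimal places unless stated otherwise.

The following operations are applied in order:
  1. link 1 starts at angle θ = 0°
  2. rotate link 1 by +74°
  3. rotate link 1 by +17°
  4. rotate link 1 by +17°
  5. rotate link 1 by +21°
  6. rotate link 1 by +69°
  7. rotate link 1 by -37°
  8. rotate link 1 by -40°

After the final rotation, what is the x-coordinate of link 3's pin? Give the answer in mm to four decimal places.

geometry: r = 47 mm, L = 142 mm, e = 6 mm; θ starts at 0°
rotate link 1 by +74°: θ ← 0° +74° = 74°
rotate link 1 by +17°: θ ← 74° +17° = 91°
rotate link 1 by +17°: θ ← 91° +17° = 108°
rotate link 1 by +21°: θ ← 108° +21° = 129°
rotate link 1 by +69°: θ ← 129° +69° = 198°
rotate link 1 by -37°: θ ← 198° -37° = 161°
rotate link 1 by -40°: θ ← 161° -40° = 121°
crank pin P = (r cos θ, r sin θ) = (-24.206790, 40.286863)
h = r sin θ − e = 40.286863 − 6 = 34.286863
x = r cos θ + √(L² − h²) = -24.206790 + 137.798443 = 113.591654

113.5917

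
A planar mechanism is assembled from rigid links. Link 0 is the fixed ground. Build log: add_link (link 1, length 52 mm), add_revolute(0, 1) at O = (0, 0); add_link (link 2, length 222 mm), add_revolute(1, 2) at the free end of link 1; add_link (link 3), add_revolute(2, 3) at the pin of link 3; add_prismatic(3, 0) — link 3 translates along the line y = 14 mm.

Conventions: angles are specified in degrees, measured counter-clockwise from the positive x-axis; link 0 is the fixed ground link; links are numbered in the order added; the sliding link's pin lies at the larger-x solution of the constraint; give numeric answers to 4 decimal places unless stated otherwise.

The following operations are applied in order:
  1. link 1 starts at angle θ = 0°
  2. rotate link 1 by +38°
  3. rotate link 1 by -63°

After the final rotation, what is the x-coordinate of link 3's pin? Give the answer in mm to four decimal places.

geometry: r = 52 mm, L = 222 mm, e = 14 mm; θ starts at 0°
rotate link 1 by +38°: θ ← 0° +38° = 38°
rotate link 1 by -63°: θ ← 38° -63° = -25°
crank pin P = (r cos θ, r sin θ) = (47.128005, -21.976150)
h = r sin θ − e = -21.976150 − 14 = -35.976150
x = r cos θ + √(L² − h²) = 47.128005 + 219.065553 = 266.193558

266.1936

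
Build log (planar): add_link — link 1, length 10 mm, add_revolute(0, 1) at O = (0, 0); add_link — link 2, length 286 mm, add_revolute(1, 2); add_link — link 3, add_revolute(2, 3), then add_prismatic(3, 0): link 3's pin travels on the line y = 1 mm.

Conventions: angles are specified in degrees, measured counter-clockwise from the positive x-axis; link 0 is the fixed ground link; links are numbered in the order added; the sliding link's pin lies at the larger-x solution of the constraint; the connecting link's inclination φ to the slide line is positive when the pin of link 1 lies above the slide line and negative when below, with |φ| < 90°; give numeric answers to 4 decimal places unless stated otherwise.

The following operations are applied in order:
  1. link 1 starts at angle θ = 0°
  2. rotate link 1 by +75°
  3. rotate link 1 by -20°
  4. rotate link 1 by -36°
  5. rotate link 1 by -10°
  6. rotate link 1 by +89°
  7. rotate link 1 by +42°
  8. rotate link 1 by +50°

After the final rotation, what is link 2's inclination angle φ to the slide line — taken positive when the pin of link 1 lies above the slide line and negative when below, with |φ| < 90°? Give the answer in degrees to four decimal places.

geometry: r = 10 mm, L = 286 mm, e = 1 mm; θ starts at 0°
rotate link 1 by +75°: θ ← 0° +75° = 75°
rotate link 1 by -20°: θ ← 75° -20° = 55°
rotate link 1 by -36°: θ ← 55° -36° = 19°
rotate link 1 by -10°: θ ← 19° -10° = 9°
rotate link 1 by +89°: θ ← 9° +89° = 98°
rotate link 1 by +42°: θ ← 98° +42° = 140°
rotate link 1 by +50°: θ ← 140° +50° = 190°
h = r sin θ − e = -1.736482 − 1 = -2.736482
sin φ = h / L = -2.736482 / 286 = -0.00956812
φ = arcsin(-0.00956812) = -0.548221°

-0.5482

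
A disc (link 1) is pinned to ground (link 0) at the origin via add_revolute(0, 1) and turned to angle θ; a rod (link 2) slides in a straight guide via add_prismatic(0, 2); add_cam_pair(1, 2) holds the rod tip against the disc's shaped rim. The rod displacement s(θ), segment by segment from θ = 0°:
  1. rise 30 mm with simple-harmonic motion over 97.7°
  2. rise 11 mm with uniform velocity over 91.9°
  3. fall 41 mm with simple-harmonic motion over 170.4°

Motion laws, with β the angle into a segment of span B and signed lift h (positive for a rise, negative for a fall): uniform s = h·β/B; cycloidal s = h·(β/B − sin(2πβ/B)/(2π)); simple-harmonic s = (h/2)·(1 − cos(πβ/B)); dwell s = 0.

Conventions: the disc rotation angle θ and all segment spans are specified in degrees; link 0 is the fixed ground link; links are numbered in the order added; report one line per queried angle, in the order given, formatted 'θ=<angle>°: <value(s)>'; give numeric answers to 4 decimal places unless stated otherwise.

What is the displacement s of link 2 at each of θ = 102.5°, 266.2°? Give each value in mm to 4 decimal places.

segment 1 (0° to 97.7°, simple-harmonic, h = 30) is passed completely: s = 0.0000 + (30) = 30.0000
θ = 102.5° falls in segment 2 (97.7° to 189.6°, uniform, h = 11): β = 102.5 − 97.7 = 4.8°, B = 91.9°; Δs = 11·4.8/91.9 = 0.5745; s = 30.0000 + 0.5745 = 30.5745
segment 2 (97.7° to 189.6°, uniform, h = 11) is passed completely: s = 30.0000 + (11) = 41.0000
θ = 266.2° falls in segment 3 (189.6° to 360°, simple-harmonic, h = -41): β = 266.2 − 189.6 = 76.6°, B = 170.4°; Δs = -41/2·(1 − cos(π·0.4495)) = -17.2632; s = 41.0000 − 17.2632 = 23.7368

θ=102.5°: 30.5745
θ=266.2°: 23.7368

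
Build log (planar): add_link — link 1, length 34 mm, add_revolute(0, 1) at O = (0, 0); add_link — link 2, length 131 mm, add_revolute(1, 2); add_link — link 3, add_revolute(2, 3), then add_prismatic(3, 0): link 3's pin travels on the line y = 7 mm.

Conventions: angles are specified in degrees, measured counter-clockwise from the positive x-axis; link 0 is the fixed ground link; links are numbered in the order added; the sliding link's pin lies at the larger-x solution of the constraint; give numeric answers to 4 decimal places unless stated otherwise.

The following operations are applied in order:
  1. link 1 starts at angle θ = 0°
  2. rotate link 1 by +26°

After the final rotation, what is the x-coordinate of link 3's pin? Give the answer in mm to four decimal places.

geometry: r = 34 mm, L = 131 mm, e = 7 mm; θ starts at 0°
rotate link 1 by +26°: θ ← 0° +26° = 26°
crank pin P = (r cos θ, r sin θ) = (30.558998, 14.904619)
h = r sin θ − e = 14.904619 − 7 = 7.904619
x = r cos θ + √(L² − h²) = 30.558998 + 130.761298 = 161.320295

161.3203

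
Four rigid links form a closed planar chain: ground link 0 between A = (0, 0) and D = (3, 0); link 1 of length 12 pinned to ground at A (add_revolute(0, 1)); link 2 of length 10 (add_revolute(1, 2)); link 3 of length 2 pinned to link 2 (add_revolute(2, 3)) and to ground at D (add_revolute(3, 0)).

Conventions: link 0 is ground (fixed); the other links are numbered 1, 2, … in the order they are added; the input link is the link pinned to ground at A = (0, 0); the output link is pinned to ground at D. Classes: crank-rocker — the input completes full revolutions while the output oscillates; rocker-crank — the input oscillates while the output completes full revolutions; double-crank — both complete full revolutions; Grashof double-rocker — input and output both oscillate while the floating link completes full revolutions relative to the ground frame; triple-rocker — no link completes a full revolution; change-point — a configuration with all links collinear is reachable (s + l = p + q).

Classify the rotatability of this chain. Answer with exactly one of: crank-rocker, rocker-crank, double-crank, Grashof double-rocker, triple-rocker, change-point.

lengths: ground=3, input=12, coupler=10, output=2
sorted: s=2 (shortest), l=12 (longest), p+q=13
s + l = 14 vs p + q = 13
s + l > p + q → non-Grashof → no link fully rotates → triple-rocker

triple-rocker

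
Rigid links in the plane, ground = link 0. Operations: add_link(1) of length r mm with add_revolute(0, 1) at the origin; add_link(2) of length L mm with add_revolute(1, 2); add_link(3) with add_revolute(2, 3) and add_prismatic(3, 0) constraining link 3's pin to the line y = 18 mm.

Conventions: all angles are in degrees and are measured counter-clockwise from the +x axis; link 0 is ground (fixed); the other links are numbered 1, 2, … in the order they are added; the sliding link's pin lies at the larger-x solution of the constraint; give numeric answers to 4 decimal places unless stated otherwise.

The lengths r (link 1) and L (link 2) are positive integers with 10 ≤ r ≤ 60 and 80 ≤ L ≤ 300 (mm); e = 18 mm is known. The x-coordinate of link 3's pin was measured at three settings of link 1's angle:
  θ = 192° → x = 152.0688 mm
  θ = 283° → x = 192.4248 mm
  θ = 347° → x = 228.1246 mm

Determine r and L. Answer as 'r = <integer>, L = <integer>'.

constraint per measurement: (x − r cos θ)² + (r sin θ − e)² = L²
subtracting the θ₁ and θ₂ equations cancels the r² and L² terms:
r = (x₁² − x₂²) / (2[(x₁cos θ₁ + e sin θ₁) − (x₂cos θ₂ + e sin θ₂)]) = 39.0000 → r = 39
L² = (x₁ − r cos θ₁)² + (r sin θ₁ − e)² = 36863.9950 → L = 192.0000 → L = 192
check at θ₃=347°: x = 228.1246 (printed 228.1246) ✓

r = 39, L = 192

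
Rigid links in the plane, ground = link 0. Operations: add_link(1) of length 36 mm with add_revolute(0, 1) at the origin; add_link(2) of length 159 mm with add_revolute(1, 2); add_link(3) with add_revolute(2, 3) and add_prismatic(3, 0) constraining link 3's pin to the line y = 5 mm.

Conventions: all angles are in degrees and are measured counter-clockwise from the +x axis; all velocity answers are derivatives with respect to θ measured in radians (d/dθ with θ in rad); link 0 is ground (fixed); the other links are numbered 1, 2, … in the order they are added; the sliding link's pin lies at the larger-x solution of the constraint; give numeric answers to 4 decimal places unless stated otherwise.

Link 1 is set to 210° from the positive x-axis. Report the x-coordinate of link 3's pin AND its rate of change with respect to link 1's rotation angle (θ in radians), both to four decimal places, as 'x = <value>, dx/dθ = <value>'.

geometry: r = 36 mm, L = 159 mm, e = 5 mm
crank pin P = (r cos θ, r sin θ) = (-31.176915, -18.000000)
h = r sin θ − e = -18.000000 − 5 = -23.000000
x = r cos θ + √(L² − h²) = -31.176915 + 157.327684 = 126.150769
dx/dθ = −r sin θ − h·r cos θ/√(L² − h²) (θ in radians; h = -23.000000) = 13.442194

x = 126.1508, dx/dθ = 13.4422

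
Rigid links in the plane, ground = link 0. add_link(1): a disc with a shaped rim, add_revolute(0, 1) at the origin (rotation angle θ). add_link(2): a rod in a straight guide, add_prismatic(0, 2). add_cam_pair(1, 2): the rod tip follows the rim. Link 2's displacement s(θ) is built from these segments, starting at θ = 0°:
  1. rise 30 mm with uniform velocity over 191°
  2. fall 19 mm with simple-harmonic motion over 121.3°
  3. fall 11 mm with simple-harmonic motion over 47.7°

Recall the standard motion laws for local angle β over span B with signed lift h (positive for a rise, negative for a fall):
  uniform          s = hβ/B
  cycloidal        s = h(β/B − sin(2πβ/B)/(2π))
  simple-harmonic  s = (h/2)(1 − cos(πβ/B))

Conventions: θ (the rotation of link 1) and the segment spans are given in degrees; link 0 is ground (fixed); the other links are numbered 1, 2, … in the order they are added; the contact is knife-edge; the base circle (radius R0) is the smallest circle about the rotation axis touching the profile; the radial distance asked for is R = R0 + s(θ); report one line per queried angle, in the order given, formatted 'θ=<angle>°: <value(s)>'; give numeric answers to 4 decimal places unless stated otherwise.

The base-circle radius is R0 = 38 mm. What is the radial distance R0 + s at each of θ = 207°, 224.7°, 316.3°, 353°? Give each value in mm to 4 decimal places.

segment 1 (0° to 191°, uniform, h = 30) is passed completely: s = 0.0000 + (30) = 30.0000
θ = 207° falls in segment 2 (191° to 312.3°, simple-harmonic, h = -19): β = 207 − 191 = 16°, B = 121.3°; Δs = -19/2·(1 − cos(π·0.1319)) = -0.8041; s = 30.0000 − 0.8041 = 29.1959
θ = 224.7° falls in segment 2 (191° to 312.3°, simple-harmonic, h = -19): β = 224.7 − 191 = 33.7°, B = 121.3°; Δs = -19/2·(1 − cos(π·0.2778)) = -3.3946; s = 30.0000 − 3.3946 = 26.6054
segment 2 (191° to 312.3°, simple-harmonic, h = -19) is passed completely: s = 30.0000 + (-19) = 11.0000
θ = 316.3° falls in segment 3 (312.3° to 360°, simple-harmonic, h = -11): β = 316.3 − 312.3 = 4°, B = 47.7°; Δs = -11/2·(1 − cos(π·0.0839)) = -0.1898; s = 11.0000 − 0.1898 = 10.8102
θ = 353° falls in segment 3 (312.3° to 360°, simple-harmonic, h = -11): β = 353 − 312.3 = 40.7°, B = 47.7°; Δs = -11/2·(1 − cos(π·0.8532)) = -10.4258; s = 11.0000 − 10.4258 = 0.5742
θ=207°: R = R0 + s = 38 + 29.1959 = 67.1959
θ=224.7°: R = R0 + s = 38 + 26.6054 = 64.6054
θ=316.3°: R = R0 + s = 38 + 10.8102 = 48.8102
θ=353°: R = R0 + s = 38 + 0.5742 = 38.5742

θ=207°: 67.1959
θ=224.7°: 64.6054
θ=316.3°: 48.8102
θ=353°: 38.5742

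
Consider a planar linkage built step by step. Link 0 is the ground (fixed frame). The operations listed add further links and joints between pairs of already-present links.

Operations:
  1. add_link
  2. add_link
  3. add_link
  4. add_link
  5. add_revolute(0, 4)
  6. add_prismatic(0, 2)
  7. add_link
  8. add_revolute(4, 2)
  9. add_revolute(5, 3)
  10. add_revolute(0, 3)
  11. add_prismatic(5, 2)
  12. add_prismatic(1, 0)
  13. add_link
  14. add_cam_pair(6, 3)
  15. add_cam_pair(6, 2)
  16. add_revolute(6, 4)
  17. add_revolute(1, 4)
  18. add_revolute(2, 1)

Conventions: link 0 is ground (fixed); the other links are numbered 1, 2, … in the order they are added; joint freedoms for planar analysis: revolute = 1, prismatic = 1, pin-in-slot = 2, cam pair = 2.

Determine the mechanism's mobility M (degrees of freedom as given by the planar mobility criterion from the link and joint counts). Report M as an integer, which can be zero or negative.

link 0 = ground. State L|J1|J2 = 1|0|0
+link1  2|0|0
+link2  3|0|0
+link3  4|0|0
+link4  5|0|0
R(0,4) f=1→J1  5|1|0
P(0,2) f=1→J1  5|2|0
+link5  6|2|0
R(4,2) f=1→J1  6|3|0
R(5,3) f=1→J1  6|4|0
R(0,3) f=1→J1  6|5|0
P(5,2) f=1→J1  6|6|0
P(1,0) f=1→J1  6|7|0
+link6  7|7|0
C(6,3) f=2→J2  7|7|1
C(6,2) f=2→J2  7|7|2
R(6,4) f=1→J1  7|8|2
R(1,4) f=1→J1  7|9|2
R(2,1) f=1→J1  7|10|2
M = 3(7−1)−2·10−2 = 18−20−2 = -4

M = -4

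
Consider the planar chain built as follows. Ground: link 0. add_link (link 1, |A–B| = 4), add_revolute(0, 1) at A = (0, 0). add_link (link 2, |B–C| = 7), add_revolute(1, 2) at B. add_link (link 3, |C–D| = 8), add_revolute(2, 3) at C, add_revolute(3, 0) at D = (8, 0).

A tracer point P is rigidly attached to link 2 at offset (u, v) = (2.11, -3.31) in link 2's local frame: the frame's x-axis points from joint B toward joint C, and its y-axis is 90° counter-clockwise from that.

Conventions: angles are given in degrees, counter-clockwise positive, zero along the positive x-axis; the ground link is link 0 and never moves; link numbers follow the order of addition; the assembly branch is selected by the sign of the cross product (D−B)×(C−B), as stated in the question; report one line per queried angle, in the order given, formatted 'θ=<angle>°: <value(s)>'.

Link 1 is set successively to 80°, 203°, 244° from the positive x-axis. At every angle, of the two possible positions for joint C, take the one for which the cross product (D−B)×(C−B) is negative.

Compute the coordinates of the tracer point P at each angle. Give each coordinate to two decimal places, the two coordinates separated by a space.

A=(0,0), D=(8.00,0)
θ=80°: B = A + 4.00·(cos80°, sin80°) = (0.6946, 3.9392)
θ=80°: |BD| = 8.2998
θ=80°: circle(B,7.00) ∩ circle(D,8.00): a=3.2463, h=6.2018
θ=80°:   candidates: C₊=(6.4954,7.8572) cross=51.473; C₋=(0.6085,-3.0602) cross=-51.473
θ=80°:   branch - wants cross < 0 → take C=(0.6085,-3.0602) (cross=-51.473)
θ=80°: ex = (C−B)/|BC| = (-0.0123,-0.9999); ey = (0.9999,-0.0123)
θ=80°: P = B + 2.11·ex + -3.31·ey = (-2.6411,1.8701)
θ=203°: B = A + 4.00·(cos203°, sin203°) = (-3.6820, -1.5629)
θ=203°: |BD| = 11.7861
θ=203°: circle(B,7.00) ∩ circle(D,8.00): a=5.2567, h=4.6224
θ=203°:   candidates: C₊=(0.9153,3.7158) cross=54.481; C₋=(2.1412,-5.4475) cross=-54.481
θ=203°:   branch - wants cross < 0 → take C=(2.1412,-5.4475) (cross=-54.481)
θ=203°: ex = (C−B)/|BC| = (0.8319,-0.5549); ey = (0.5549,0.8319)
θ=203°: P = B + 2.11·ex + -3.31·ey = (-3.7636,-5.4874)
θ=244°: B = A + 4.00·(cos244°, sin244°) = (-1.7535, -3.5952)
θ=244°: |BD| = 10.3950
θ=244°: circle(B,7.00) ∩ circle(D,8.00): a=4.4760, h=5.3820
θ=244°:   candidates: C₊=(0.5849,3.0027) cross=55.945; C₋=(4.3077,-7.0969) cross=-55.945
θ=244°:   branch - wants cross < 0 → take C=(4.3077,-7.0969) (cross=-55.945)
θ=244°: ex = (C−B)/|BC| = (0.8659,-0.5003); ey = (0.5003,0.8659)
θ=244°: P = B + 2.11·ex + -3.31·ey = (-1.5823,-7.5168)

θ=80°: -2.64 1.87
θ=203°: -3.76 -5.49
θ=244°: -1.58 -7.52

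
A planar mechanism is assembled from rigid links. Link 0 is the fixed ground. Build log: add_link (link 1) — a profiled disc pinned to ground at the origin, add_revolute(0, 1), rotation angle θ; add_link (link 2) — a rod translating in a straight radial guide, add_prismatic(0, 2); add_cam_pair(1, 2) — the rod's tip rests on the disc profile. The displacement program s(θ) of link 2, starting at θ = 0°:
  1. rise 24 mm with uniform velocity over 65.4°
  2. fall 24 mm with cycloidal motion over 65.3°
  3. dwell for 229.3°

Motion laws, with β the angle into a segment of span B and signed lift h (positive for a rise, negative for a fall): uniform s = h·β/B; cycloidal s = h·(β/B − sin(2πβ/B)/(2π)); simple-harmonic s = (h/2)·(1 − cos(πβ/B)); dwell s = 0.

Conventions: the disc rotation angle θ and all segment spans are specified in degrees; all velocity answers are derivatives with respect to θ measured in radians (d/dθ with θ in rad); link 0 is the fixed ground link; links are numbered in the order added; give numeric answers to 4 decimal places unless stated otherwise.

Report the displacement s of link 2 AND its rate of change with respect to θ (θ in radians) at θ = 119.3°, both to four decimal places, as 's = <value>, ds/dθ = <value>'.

seg 1 [0°–65.4°] uniform, h=24: full span → s += 24 → s = 24.0000
seg 2 [65.4°–130.7°] cycloidal, h=-24: θ=119.3° here. β=53.9, B=65.3. -24·(0.8254 − sin(2π·0.8254)/(2π)) = -23.2089 → s = 0.7911
velocity in seg [65.4°–130.7°] (cycloidal), θ in radians: β = 53.9° = 0.9407 rad, B = 65.3° = 1.1397 rad; ds/dθ = (h/B)(1 − cos(2πβ/B)) = ((-24)/1.1397)(1 − cos(2π·0.8254)) = -11.448348 mm/rad

s = 0.7911, ds/dθ = -11.4483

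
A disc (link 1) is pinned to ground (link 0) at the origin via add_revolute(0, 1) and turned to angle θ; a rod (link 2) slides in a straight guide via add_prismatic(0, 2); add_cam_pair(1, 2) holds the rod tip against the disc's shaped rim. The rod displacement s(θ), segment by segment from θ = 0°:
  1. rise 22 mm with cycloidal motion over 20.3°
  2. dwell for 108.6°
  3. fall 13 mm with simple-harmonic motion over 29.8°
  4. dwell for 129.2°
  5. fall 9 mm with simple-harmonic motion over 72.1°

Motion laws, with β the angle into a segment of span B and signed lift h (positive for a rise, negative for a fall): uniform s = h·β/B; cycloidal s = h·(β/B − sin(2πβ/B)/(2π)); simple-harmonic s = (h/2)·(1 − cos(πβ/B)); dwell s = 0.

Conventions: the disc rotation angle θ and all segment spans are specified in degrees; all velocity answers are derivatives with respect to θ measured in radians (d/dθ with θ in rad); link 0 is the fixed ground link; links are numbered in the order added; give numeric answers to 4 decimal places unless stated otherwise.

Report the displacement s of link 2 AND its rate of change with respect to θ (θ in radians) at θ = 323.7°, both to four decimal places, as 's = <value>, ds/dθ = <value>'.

segment 1 (0° to 20.3°, cycloidal, h = 22) is passed completely: s = 0.0000 + (22) = 22.0000
segment 2 (20.3° to 128.9°, dwell): s unchanged at 22.0000
segment 3 (128.9° to 158.7°, simple-harmonic, h = -13) is passed completely: s = 22.0000 + (-13) = 9.0000
segment 4 (158.7° to 287.9°, dwell): s unchanged at 9.0000
θ = 323.7° falls in segment 5 (287.9° to 360°, simple-harmonic, h = -9): β = 323.7 − 287.9 = 35.8°, B = 72.1°; Δs = -9/2·(1 − cos(π·0.4965)) = -4.4510; s = 9.0000 − 4.4510 = 4.5490
velocity in seg [287.9°–360°] (simple-harmonic), θ in radians: β = 35.8° = 0.6248 rad, B = 72.1° = 1.2584 rad; ds/dθ = (πh/(2B)) sin(πβ/B) = (π·(-9)/(2·1.2584)) sin(π·0.4965) = -11.233730 mm/rad

s = 4.5490, ds/dθ = -11.2337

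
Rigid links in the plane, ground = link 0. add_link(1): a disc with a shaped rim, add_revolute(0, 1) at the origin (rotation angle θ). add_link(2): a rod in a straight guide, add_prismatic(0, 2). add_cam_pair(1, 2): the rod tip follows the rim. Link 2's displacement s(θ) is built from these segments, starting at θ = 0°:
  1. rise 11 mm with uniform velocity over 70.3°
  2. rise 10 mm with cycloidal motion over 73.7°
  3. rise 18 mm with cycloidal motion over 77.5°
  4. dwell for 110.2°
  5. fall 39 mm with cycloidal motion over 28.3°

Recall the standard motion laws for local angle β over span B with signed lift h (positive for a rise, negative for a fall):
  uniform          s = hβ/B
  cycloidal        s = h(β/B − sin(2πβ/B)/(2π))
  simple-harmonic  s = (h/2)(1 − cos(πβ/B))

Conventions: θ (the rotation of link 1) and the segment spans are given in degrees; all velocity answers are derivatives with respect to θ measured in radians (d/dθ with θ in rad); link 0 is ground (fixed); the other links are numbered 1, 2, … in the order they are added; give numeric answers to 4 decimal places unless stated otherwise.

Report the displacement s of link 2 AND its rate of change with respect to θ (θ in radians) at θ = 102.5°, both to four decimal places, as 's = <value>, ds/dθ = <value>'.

segment 1 (0° to 70.3°, uniform, h = 11) is passed completely: s = 0.0000 + (11) = 11.0000
θ = 102.5° falls in segment 2 (70.3° to 144°, cycloidal, h = 10): β = 102.5 − 70.3 = 32.2°, B = 73.7°; Δs = 10·(0.4369 − sin(2π·0.4369)/(2π)) = 3.7545; s = 11.0000 + 3.7545 = 14.7545
velocity in seg [70.3°–144°] (cycloidal), θ in radians: β = 32.2° = 0.5620 rad, B = 73.7° = 1.2863 rad; ds/dθ = (h/B)(1 − cos(2πβ/B)) = (10/1.2863)(1 − cos(2π·0.4369)) = 14.945458 mm/rad

s = 14.7545, ds/dθ = 14.9455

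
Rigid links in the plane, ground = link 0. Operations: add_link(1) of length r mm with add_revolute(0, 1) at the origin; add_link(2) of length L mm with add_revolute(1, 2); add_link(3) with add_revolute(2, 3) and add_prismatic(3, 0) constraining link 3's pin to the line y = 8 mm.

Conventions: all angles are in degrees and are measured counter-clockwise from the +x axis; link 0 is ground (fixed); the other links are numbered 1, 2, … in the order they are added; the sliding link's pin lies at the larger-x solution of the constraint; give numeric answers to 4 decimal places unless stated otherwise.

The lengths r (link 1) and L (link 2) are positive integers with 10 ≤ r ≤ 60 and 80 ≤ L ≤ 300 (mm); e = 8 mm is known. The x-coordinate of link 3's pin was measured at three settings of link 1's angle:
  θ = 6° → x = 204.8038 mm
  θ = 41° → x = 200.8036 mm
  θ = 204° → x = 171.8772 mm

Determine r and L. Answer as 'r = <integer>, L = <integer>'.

constraint per measurement: (x − r cos θ)² + (r sin θ − e)² = L²
subtracting the θ₁ and θ₂ equations cancels the r² and L² terms:
r = (x₁² − x₂²) / (2[(x₁cos θ₁ + e sin θ₁) − (x₂cos θ₂ + e sin θ₂)]) = 16.9999 → r = 17
L² = (x₁ − r cos θ₁)² + (r sin θ₁ − e)² = 35343.9814 → L = 188.0000 → L = 188
check at θ₃=204°: x = 171.8772 (printed 171.8772) ✓

r = 17, L = 188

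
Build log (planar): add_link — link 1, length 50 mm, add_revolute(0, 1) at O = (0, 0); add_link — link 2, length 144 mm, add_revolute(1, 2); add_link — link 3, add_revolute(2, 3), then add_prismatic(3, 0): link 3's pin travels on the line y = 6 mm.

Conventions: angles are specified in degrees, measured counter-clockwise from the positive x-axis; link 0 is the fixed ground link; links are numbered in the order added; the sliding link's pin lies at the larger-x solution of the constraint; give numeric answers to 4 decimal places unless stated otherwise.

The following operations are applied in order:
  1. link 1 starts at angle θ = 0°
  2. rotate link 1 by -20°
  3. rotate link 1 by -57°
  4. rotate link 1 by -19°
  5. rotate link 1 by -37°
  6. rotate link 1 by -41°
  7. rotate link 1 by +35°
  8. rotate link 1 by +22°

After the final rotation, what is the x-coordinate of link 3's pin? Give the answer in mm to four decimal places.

geometry: r = 50 mm, L = 144 mm, e = 6 mm; θ starts at 0°
rotate link 1 by -20°: θ ← 0° -20° = -20°
rotate link 1 by -57°: θ ← -20° -57° = -77°
rotate link 1 by -19°: θ ← -77° -19° = -96°
rotate link 1 by -37°: θ ← -96° -37° = -133°
rotate link 1 by -41°: θ ← -133° -41° = -174°
rotate link 1 by +35°: θ ← -174° +35° = -139°
rotate link 1 by +22°: θ ← -139° +22° = -117°
crank pin P = (r cos θ, r sin θ) = (-22.699525, -44.550326)
h = r sin θ − e = -44.550326 − 6 = -50.550326
x = r cos θ + √(L² − h²) = -22.699525 + 134.835695 = 112.136170

112.1362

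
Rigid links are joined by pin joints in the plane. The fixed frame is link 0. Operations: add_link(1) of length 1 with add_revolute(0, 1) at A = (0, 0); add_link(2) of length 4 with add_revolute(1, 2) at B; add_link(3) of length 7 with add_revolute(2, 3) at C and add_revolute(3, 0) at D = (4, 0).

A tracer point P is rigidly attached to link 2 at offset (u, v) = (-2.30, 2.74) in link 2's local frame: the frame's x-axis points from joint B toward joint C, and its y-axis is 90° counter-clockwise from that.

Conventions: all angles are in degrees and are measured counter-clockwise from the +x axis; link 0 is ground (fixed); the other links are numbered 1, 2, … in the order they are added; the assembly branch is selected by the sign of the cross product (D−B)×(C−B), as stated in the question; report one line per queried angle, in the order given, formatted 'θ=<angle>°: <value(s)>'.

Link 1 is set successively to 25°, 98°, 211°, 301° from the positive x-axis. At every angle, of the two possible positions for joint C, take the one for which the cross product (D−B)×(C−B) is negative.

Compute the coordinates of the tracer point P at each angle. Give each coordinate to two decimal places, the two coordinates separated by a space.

A=(0,0), D=(4.00,0)
θ=25°: B = A + 1.00·(cos25°, sin25°) = (0.9063, 0.4226)
θ=25°: |BD| = 3.1224
θ=25°: circle(B,4.00) ∩ circle(D,7.00): a=-3.7231, h=1.4623
θ=25°:   candidates: C₊=(-2.5847,2.3754) cross=4.566; C₋=(-2.9805,-0.5223) cross=-4.566
θ=25°:   branch - wants cross < 0 → take C=(-2.9805,-0.5223) (cross=-4.566)
θ=25°: ex = (C−B)/|BC| = (-0.9717,-0.2362); ey = (0.2362,-0.9717)
θ=25°: P = B + -2.30·ex + 2.74·ey = (3.7885,-1.6965)
θ=98°: B = A + 1.00·(cos98°, sin98°) = (-0.1392, 0.9903)
θ=98°: |BD| = 4.2560
θ=98°: circle(B,4.00) ∩ circle(D,7.00): a=-1.7489, h=3.5974
θ=98°:   candidates: C₊=(-1.0030,4.8959) cross=15.310; C₋=(-2.6771,-2.1015) cross=-15.310
θ=98°:   branch - wants cross < 0 → take C=(-2.6771,-2.1015) (cross=-15.310)
θ=98°: ex = (C−B)/|BC| = (-0.6345,-0.7729); ey = (0.7729,-0.6345)
θ=98°: P = B + -2.30·ex + 2.74·ey = (3.4380,1.0295)
θ=211°: B = A + 1.00·(cos211°, sin211°) = (-0.8572, -0.5150)
θ=211°: |BD| = 4.8844
θ=211°: circle(B,4.00) ∩ circle(D,7.00): a=-0.9359, h=3.8890
θ=211°:   candidates: C₊=(-2.1979,3.2536) cross=18.995; C₋=(-1.3778,-4.4810) cross=-18.995
θ=211°:   branch - wants cross < 0 → take C=(-1.3778,-4.4810) (cross=-18.995)
θ=211°: ex = (C−B)/|BC| = (-0.1302,-0.9915); ey = (0.9915,-0.1302)
θ=211°: P = B + -2.30·ex + 2.74·ey = (2.1589,1.4088)
θ=301°: B = A + 1.00·(cos301°, sin301°) = (0.5150, -0.8572)
θ=301°: |BD| = 3.5888
θ=301°: circle(B,4.00) ∩ circle(D,7.00): a=-2.8032, h=2.8534
θ=301°:   candidates: C₊=(-2.8885,1.2442) cross=10.241; C₋=(-1.5255,-4.2976) cross=-10.241
θ=301°:   branch - wants cross < 0 → take C=(-1.5255,-4.2976) (cross=-10.241)
θ=301°: ex = (C−B)/|BC| = (-0.5101,-0.8601); ey = (0.8601,-0.5101)
θ=301°: P = B + -2.30·ex + 2.74·ey = (4.0450,-0.2767)

θ=25°: 3.79 -1.70
θ=98°: 3.44 1.03
θ=211°: 2.16 1.41
θ=301°: 4.05 -0.28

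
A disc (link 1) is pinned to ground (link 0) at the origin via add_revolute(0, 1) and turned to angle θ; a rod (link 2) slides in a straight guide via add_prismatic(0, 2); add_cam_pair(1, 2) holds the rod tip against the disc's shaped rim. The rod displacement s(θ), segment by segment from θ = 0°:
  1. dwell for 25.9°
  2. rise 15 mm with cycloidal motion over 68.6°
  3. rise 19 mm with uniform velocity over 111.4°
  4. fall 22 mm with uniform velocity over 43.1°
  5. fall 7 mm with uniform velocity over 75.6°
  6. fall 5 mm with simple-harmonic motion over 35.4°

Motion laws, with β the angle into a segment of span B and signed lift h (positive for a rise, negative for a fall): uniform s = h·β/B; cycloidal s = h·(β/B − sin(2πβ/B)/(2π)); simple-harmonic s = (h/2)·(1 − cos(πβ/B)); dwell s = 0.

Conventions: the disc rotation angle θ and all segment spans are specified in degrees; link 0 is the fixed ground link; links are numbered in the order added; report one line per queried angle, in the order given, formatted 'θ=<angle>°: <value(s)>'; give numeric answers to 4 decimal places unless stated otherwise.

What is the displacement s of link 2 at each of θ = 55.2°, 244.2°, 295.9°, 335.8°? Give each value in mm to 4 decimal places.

segment 1 (0° to 25.9°, dwell): s unchanged at 0.0000
θ = 55.2° falls in segment 2 (25.9° to 94.5°, cycloidal, h = 15): β = 55.2 − 25.9 = 29.3°, B = 68.6°; Δs = 15·(0.4271 − sin(2π·0.4271)/(2π)) = 5.3512; s = 0.0000 + 5.3512 = 5.3512
segment 2 (25.9° to 94.5°, cycloidal, h = 15) is passed completely: s = 0.0000 + (15) = 15.0000
segment 3 (94.5° to 205.9°, uniform, h = 19) is passed completely: s = 15.0000 + (19) = 34.0000
θ = 244.2° falls in segment 4 (205.9° to 249°, uniform, h = -22): β = 244.2 − 205.9 = 38.3°, B = 43.1°; Δs = -22·38.3/43.1 = -19.5499; s = 34.0000 − 19.5499 = 14.4501
segment 4 (205.9° to 249°, uniform, h = -22) is passed completely: s = 34.0000 + (-22) = 12.0000
θ = 295.9° falls in segment 5 (249° to 324.6°, uniform, h = -7): β = 295.9 − 249 = 46.9°, B = 75.6°; Δs = -7·46.9/75.6 = -4.3426; s = 12.0000 − 4.3426 = 7.6574
segment 5 (249° to 324.6°, uniform, h = -7) is passed completely: s = 12.0000 + (-7) = 5.0000
θ = 335.8° falls in segment 6 (324.6° to 360°, simple-harmonic, h = -5): β = 335.8 − 324.6 = 11.2°, B = 35.4°; Δs = -5/2·(1 − cos(π·0.3164)) = -1.1365; s = 5.0000 − 1.1365 = 3.8635

θ=55.2°: 5.3512
θ=244.2°: 14.4501
θ=295.9°: 7.6574
θ=335.8°: 3.8635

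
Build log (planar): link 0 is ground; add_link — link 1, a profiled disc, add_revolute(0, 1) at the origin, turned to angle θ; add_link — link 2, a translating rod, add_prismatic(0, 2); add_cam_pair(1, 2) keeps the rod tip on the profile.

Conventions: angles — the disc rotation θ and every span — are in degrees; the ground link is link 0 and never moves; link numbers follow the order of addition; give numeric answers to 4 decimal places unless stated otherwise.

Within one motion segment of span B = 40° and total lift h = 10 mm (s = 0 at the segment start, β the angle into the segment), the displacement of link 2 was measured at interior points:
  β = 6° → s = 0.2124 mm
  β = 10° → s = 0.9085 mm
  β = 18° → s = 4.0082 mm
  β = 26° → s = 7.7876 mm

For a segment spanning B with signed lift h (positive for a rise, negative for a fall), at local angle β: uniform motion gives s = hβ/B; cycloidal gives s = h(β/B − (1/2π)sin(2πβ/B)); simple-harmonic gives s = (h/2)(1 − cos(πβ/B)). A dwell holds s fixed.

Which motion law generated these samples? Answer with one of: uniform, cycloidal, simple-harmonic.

candidates at β/B = r: uniform s = h·r (linear in β); cycloidal s = h·(r − sin(2πr)/(2π)); simple-harmonic s = (h/2)(1 − cos(πr))
β=6°: printed 0.2124 | uniform 1.5000, cycloidal 0.2124, simple-harmonic 0.5450
β=10°: printed 0.9085 | uniform 2.5000, cycloidal 0.9085, simple-harmonic 1.4645
β=18°: printed 4.0082 | uniform 4.5000, cycloidal 4.0082, simple-harmonic 4.2178
β=26°: printed 7.7876 | uniform 6.5000, cycloidal 7.7876, simple-harmonic 7.2700
only one law matches every sample → cycloidal

cycloidal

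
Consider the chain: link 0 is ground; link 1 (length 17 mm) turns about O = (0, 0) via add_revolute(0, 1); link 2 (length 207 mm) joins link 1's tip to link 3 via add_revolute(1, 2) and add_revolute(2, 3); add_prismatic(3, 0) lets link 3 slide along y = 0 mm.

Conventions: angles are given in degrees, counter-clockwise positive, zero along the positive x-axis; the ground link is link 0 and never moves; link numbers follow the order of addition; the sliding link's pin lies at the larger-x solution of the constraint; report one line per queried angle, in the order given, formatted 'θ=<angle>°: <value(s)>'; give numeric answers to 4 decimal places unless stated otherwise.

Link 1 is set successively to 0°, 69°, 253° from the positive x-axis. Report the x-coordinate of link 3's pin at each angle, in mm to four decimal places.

geometry: r = 17 mm, L = 207 mm, e = 0 mm
θ=0°: crank pin P = (r cos θ, r sin θ) = (17.000000, 0.000000)
θ=0°: h = r sin θ − e = 0.000000 − 0 = 0.000000
θ=0°: x = r cos θ + √(L² − h²) = 17.000000 + 207.000000 = 224.000000
θ=69°: crank pin P = (r cos θ, r sin θ) = (6.092255, 15.870867)
θ=69°: h = r sin θ − e = 15.870867 − 0 = 15.870867
θ=69°: x = r cos θ + √(L² − h²) = 6.092255 + 206.390687 = 212.482942
θ=253°: crank pin P = (r cos θ, r sin θ) = (-4.970319, -16.257181)
θ=253°: h = r sin θ − e = -16.257181 − 0 = -16.257181
θ=253°: x = r cos θ + √(L² − h²) = -4.970319 + 206.360617 = 201.390298

θ=0°: 224.0000
θ=69°: 212.4829
θ=253°: 201.3903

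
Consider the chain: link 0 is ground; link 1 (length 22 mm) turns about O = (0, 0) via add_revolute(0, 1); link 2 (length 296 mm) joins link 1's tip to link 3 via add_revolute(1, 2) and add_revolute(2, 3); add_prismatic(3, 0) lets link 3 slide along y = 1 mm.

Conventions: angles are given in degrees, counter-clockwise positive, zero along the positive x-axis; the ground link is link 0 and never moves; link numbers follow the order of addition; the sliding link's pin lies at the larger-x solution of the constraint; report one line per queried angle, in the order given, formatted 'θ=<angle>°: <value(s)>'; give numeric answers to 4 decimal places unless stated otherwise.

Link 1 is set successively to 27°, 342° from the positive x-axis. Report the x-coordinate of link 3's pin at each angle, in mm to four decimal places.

geometry: r = 22 mm, L = 296 mm, e = 1 mm
θ=27°: crank pin P = (r cos θ, r sin θ) = (19.602144, 9.987791)
θ=27°: h = r sin θ − e = 9.987791 − 1 = 8.987791
θ=27°: x = r cos θ + √(L² − h²) = 19.602144 + 295.863515 = 315.465659
θ=342°: crank pin P = (r cos θ, r sin θ) = (20.923243, -6.798374)
θ=342°: h = r sin θ − e = -6.798374 − 1 = -7.798374
θ=342°: x = r cos θ + √(L² − h²) = 20.923243 + 295.897255 = 316.820498

θ=27°: 315.4657
θ=342°: 316.8205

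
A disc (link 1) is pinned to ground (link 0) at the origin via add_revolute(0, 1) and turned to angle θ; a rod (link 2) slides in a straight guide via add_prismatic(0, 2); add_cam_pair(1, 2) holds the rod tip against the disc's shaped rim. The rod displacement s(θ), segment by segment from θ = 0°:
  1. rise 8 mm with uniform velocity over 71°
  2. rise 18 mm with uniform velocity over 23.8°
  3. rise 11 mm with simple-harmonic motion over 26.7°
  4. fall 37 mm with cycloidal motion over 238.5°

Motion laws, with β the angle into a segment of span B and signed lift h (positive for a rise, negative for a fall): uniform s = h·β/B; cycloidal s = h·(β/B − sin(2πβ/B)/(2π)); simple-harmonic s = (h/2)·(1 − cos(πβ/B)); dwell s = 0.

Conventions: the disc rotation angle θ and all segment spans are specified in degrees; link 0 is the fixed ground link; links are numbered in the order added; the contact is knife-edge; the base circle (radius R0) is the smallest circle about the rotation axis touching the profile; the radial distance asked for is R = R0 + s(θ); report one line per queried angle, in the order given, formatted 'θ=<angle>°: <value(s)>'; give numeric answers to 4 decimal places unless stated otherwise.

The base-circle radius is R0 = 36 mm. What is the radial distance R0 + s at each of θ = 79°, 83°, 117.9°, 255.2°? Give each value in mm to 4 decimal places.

segment 1 (0° to 71°, uniform, h = 8) is passed completely: s = 0.0000 + (8) = 8.0000
θ = 79° falls in segment 2 (71° to 94.8°, uniform, h = 18): β = 79 − 71 = 8°, B = 23.8°; Δs = 18·8/23.8 = 6.0504; s = 8.0000 + 6.0504 = 14.0504
θ = 83° falls in segment 2 (71° to 94.8°, uniform, h = 18): β = 83 − 71 = 12°, B = 23.8°; Δs = 18·12/23.8 = 9.0756; s = 8.0000 + 9.0756 = 17.0756
segment 2 (71° to 94.8°, uniform, h = 18) is passed completely: s = 8.0000 + (18) = 26.0000
θ = 117.9° falls in segment 3 (94.8° to 121.5°, simple-harmonic, h = 11): β = 117.9 − 94.8 = 23.1°, B = 26.7°; Δs = 11/2·(1 − cos(π·0.8652)) = 10.5139; s = 26.0000 + 10.5139 = 36.5139
segment 3 (94.8° to 121.5°, simple-harmonic, h = 11) is passed completely: s = 26.0000 + (11) = 37.0000
θ = 255.2° falls in segment 4 (121.5° to 360°, cycloidal, h = -37): β = 255.2 − 121.5 = 133.7°, B = 238.5°; Δs = -37·(0.5606 − sin(2π·0.5606)/(2π)) = -22.9297; s = 37.0000 − 22.9297 = 14.0703
θ=79°: R = R0 + s = 36 + 14.0504 = 50.0504
θ=83°: R = R0 + s = 36 + 17.0756 = 53.0756
θ=117.9°: R = R0 + s = 36 + 36.5139 = 72.5139
θ=255.2°: R = R0 + s = 36 + 14.0703 = 50.0703

θ=79°: 50.0504
θ=83°: 53.0756
θ=117.9°: 72.5139
θ=255.2°: 50.0703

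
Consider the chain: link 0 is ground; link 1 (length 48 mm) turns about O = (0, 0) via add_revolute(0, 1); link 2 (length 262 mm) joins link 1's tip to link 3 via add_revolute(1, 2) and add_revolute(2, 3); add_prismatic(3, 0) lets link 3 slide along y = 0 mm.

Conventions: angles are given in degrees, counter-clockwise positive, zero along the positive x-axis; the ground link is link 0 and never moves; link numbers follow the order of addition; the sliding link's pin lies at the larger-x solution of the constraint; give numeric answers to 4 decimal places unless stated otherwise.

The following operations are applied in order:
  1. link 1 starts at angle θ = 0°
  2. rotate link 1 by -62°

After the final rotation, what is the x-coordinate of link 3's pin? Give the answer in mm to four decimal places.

geometry: r = 48 mm, L = 262 mm, e = 0 mm; θ starts at 0°
rotate link 1 by -62°: θ ← 0° -62° = -62°
crank pin P = (r cos θ, r sin θ) = (22.534635, -42.381484)
h = r sin θ − e = -42.381484 − 0 = -42.381484
x = r cos θ + √(L² − h²) = 22.534635 + 258.549434 = 281.084069

281.0841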